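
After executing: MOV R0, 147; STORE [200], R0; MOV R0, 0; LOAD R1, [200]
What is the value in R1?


Register and memory trace:
  MOV R0, 147  → R0 = 147
  STORE [200], R0  → mem[200] = 147
  MOV R0, 0  → R0 = 0
  LOAD R1, [200]  → R1 = mem[200] = 147
Final: R1 = 147

147


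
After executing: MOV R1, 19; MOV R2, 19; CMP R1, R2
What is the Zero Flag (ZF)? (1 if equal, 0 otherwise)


Register state trace:
  MOV R1, 19  → R1 = 19
  MOV R2, 19  → R2 = 19
  CMP R1, R2  → computes 19 - 19 = 0
  Result is zero, so values are equal
ZF = 1

1


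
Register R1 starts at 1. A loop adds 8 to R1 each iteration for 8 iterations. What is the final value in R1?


Starting value: R1 = 1
  Iter 1: R1 = 1 + 8 = 9
  Iter 2: R1 = 9 + 8 = 17
  Iter 3: R1 = 17 + 8 = 25
  Iter 4: R1 = 25 + 8 = 33
  Iter 5: R1 = 33 + 8 = 41
  Iter 6: R1 = 41 + 8 = 49
  Iter 7: R1 = 49 + 8 = 57
  Iter 8: R1 = 57 + 8 = 65
Final: R1 = 65

65


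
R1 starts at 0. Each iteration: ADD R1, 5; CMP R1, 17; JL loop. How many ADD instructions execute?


Loop trace (R1 starts at 0, target 17, step 5):
  ADD #1: R1 = 0 + 5 = 5  → 5 < 17, loop
  ADD #2: R1 = 5 + 5 = 10  → 10 < 17, loop
  ADD #3: R1 = 10 + 5 = 15  → 15 < 17, loop
  ADD #4: R1 = 15 + 5 = 20  → 20 >= 17, exit
Total ADD instructions: 4

4


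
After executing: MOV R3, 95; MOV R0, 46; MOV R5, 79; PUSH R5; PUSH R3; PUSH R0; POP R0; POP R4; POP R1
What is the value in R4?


Stack trace (top is rightmost):
  MOV R3, 95  → R3 = 95
  MOV R0, 46  → R0 = 46
  MOV R5, 79  → R5 = 79
  PUSH R5  → stack: [79]
  PUSH R3  → stack: [79, 95]
  PUSH R0  → stack: [79, 95, 46]
  POP R0  → R0 = 46, stack: [79, 95]
  POP R4  → R4 = 95, stack: [79]
  POP R1  → R1 = 79, stack: []
Final: R4 = 95

95


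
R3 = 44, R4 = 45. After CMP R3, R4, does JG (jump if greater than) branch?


Trace:
  R3 = 44, R4 = 45
  CMP R3, R4  → compares 44 vs 45
  JG checks: is 44 greater than 45?
  44 < 45, so condition is false
Branch taken: No

No


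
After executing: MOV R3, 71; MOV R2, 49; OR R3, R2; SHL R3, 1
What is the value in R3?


Register state trace:
  MOV R3, 71  → R3 = 71 (0b01000111)
  MOV R2, 49  → R2 = 49 (0b00110001)
  OR R3, R2  → R3 = 71 OR 49 = 119 (0b01110111)
  SHL R3, 1  → R3 = 119 << 1 = 238
Final: R3 = 238

238


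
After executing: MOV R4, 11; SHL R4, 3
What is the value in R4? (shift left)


Register state trace:
  MOV R4, 11  → R4 = 11
  SHL R4, 3  → R4 = 11 << 3 = 11 * 2^3 = 88
Final: R4 = 88

88


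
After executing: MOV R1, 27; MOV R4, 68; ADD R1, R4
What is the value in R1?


Register state trace:
  MOV R1, 27  → R1 = 27
  MOV R4, 68  → R4 = 68
  ADD R1, R4  → R1 = 27 + 68 = 95
Final: R1 = 95

95


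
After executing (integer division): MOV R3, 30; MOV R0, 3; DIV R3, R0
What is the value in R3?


Register state trace:
  MOV R3, 30  → R3 = 30
  MOV R0, 3  → R0 = 3
  DIV R3, R0  → R3 = 30 // 3 = 10
Final: R3 = 10

10


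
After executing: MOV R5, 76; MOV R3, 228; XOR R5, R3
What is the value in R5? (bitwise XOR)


Register state trace:
  MOV R5, 76  → R5 = 76 (0b01001100)
  MOV R3, 228  → R3 = 228 (0b11100100)
  XOR R5, R3  → R5 = 76 XOR 228 = 168 (0b10101000)
Final: R5 = 168

168


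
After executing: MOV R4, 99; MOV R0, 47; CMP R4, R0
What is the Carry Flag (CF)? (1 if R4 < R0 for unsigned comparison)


Register state trace:
  MOV R4, 99  → R4 = 99
  MOV R0, 47  → R0 = 47
  CMP R4, R0  → unsigned 99 - 47: no borrow
  99 >= 47, so CF = 0
CF = 0

0


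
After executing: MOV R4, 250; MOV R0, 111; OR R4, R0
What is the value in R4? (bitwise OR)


Register state trace:
  MOV R4, 250  → R4 = 250 (0b11111010)
  MOV R0, 111  → R0 = 111 (0b01101111)
  OR R4, R0   → R4 = 250 OR 111 = 255 (0b11111111)
Final: R4 = 255

255


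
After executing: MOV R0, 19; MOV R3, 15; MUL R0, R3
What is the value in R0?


Register state trace:
  MOV R0, 19  → R0 = 19
  MOV R3, 15  → R3 = 15
  MUL R0, R3  → R0 = 19 * 15 = 285
Final: R0 = 285

285


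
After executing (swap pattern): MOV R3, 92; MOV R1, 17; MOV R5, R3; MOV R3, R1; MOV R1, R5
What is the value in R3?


Register state trace (swap pattern):
  MOV R3, 92  → R3 = 92
  MOV R1, 17  → R1 = 17
  MOV R5, R3  → R5 = 92  (save R3)
  MOV R3, R1  → R3 = 17  (R3 gets R1's value)
  MOV R1, R5  → R1 = 92  (R1 gets saved value)
Final: R3 = 17

17


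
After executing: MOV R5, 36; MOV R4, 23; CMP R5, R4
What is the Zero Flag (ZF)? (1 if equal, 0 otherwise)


Register state trace:
  MOV R5, 36  → R5 = 36
  MOV R4, 23  → R4 = 23
  CMP R5, R4  → computes 36 - 23 = 13
  Result is nonzero, so values are not equal
ZF = 0

0


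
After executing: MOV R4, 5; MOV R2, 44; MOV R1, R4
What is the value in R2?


Register state trace:
  MOV R4, 5  → R4 = 5
  MOV R2, 44  → R2 = 44
  MOV R1, R4  → R1 = 5
Final: R2 = 44

44


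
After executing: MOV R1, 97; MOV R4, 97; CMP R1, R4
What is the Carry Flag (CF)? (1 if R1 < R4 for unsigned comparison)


Register state trace:
  MOV R1, 97  → R1 = 97
  MOV R4, 97  → R4 = 97
  CMP R1, R4  → unsigned 97 - 97: no borrow
  97 >= 97, so CF = 0
CF = 0

0


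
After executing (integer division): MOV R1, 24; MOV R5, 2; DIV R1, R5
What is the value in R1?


Register state trace:
  MOV R1, 24  → R1 = 24
  MOV R5, 2  → R5 = 2
  DIV R1, R5  → R1 = 24 // 2 = 12
Final: R1 = 12

12


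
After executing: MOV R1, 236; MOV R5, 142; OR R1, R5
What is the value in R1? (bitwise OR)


Register state trace:
  MOV R1, 236  → R1 = 236 (0b11101100)
  MOV R5, 142  → R5 = 142 (0b10001110)
  OR R1, R5   → R1 = 236 OR 142 = 238 (0b11101110)
Final: R1 = 238

238


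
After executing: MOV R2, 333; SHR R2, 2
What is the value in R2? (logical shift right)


Register state trace:
  MOV R2, 333  → R2 = 333
  SHR R2, 2  → R2 = 333 >> 2 = 333 // 2^2 = 83
Final: R2 = 83

83


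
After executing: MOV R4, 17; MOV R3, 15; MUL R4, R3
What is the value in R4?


Register state trace:
  MOV R4, 17  → R4 = 17
  MOV R3, 15  → R3 = 15
  MUL R4, R3  → R4 = 17 * 15 = 255
Final: R4 = 255

255


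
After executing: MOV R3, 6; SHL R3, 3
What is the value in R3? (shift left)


Register state trace:
  MOV R3, 6  → R3 = 6
  SHL R3, 3  → R3 = 6 << 3 = 6 * 2^3 = 48
Final: R3 = 48

48


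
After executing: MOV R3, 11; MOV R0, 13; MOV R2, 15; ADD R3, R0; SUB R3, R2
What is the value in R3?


Register state trace:
  MOV R3, 11  → R3 = 11
  MOV R0, 13  → R0 = 13
  MOV R2, 15  → R2 = 15
  ADD R3, R0  → R3 = 11 + 13 = 24
  SUB R3, R2  → R3 = 24 - 15 = 9
Final: R3 = 9

9


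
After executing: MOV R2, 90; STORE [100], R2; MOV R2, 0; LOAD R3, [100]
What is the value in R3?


Register and memory trace:
  MOV R2, 90  → R2 = 90
  STORE [100], R2  → mem[100] = 90
  MOV R2, 0  → R2 = 0
  LOAD R3, [100]  → R3 = mem[100] = 90
Final: R3 = 90

90


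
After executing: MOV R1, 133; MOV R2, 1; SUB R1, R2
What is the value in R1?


Register state trace:
  MOV R1, 133  → R1 = 133
  MOV R2, 1  → R2 = 1
  SUB R1, R2  → R1 = 133 - 1 = 132
Final: R1 = 132

132


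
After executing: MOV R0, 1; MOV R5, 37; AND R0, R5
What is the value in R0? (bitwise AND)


Register state trace:
  MOV R0, 1  → R0 = 1 (0b00000001)
  MOV R5, 37  → R5 = 37 (0b00100101)
  AND R0, R5  → R0 = 1 AND 37 = 1 (0b00000001)
Final: R0 = 1

1


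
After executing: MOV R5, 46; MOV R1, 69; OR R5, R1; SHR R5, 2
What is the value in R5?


Register state trace:
  MOV R5, 46  → R5 = 46 (0b00101110)
  MOV R1, 69  → R1 = 69 (0b01000101)
  OR R5, R1  → R5 = 46 OR 69 = 111 (0b01101111)
  SHR R5, 2  → R5 = 111 >> 2 = 27
Final: R5 = 27

27


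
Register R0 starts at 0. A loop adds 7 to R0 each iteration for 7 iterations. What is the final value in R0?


Starting value: R0 = 0
  Iter 1: R0 = 0 + 7 = 7
  Iter 2: R0 = 7 + 7 = 14
  Iter 3: R0 = 14 + 7 = 21
  Iter 4: R0 = 21 + 7 = 28
  Iter 5: R0 = 28 + 7 = 35
  Iter 6: R0 = 35 + 7 = 42
  Iter 7: R0 = 42 + 7 = 49
Final: R0 = 49

49


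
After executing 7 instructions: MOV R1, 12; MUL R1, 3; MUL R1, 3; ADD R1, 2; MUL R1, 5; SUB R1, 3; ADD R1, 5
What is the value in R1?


Register state trace:
  MOV R1, 12  → R1 = 12
  MUL R1, 3  → R1 = 12 * 3 = 36
  MUL R1, 3  → R1 = 36 * 3 = 108
  ADD R1, 2  → R1 = 108 + 2 = 110
  MUL R1, 5  → R1 = 110 * 5 = 550
  SUB R1, 3  → R1 = 550 - 3 = 547
  ADD R1, 5  → R1 = 547 + 5 = 552
Final: R1 = 552

552


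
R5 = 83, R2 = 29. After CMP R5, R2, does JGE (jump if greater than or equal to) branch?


Trace:
  R5 = 83, R2 = 29
  CMP R5, R2  → compares 83 vs 29
  JGE checks: is 83 greater than or equal to 29?
  83 > 29, so condition is true
Branch taken: Yes

Yes


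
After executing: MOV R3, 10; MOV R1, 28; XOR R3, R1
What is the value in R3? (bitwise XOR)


Register state trace:
  MOV R3, 10  → R3 = 10 (0b00001010)
  MOV R1, 28  → R1 = 28 (0b00011100)
  XOR R3, R1  → R3 = 10 XOR 28 = 22 (0b00010110)
Final: R3 = 22

22


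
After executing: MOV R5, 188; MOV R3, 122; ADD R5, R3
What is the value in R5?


Register state trace:
  MOV R5, 188  → R5 = 188
  MOV R3, 122  → R3 = 122
  ADD R5, R3  → R5 = 188 + 122 = 310
Final: R5 = 310

310


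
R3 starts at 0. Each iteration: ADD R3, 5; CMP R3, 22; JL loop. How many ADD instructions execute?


Loop trace (R3 starts at 0, target 22, step 5):
  ADD #1: R3 = 0 + 5 = 5  → 5 < 22, loop
  ADD #2: R3 = 5 + 5 = 10  → 10 < 22, loop
  ADD #3: R3 = 10 + 5 = 15  → 15 < 22, loop
  ADD #4: R3 = 15 + 5 = 20  → 20 < 22, loop
  ADD #5: R3 = 20 + 5 = 25  → 25 >= 22, exit
Total ADD instructions: 5

5


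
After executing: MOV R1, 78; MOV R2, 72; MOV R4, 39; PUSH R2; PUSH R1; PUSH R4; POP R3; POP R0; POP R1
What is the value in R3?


Stack trace (top is rightmost):
  MOV R1, 78  → R1 = 78
  MOV R2, 72  → R2 = 72
  MOV R4, 39  → R4 = 39
  PUSH R2  → stack: [72]
  PUSH R1  → stack: [72, 78]
  PUSH R4  → stack: [72, 78, 39]
  POP R3  → R3 = 39, stack: [72, 78]
  POP R0  → R0 = 78, stack: [72]
  POP R1  → R1 = 72, stack: []
Final: R3 = 39

39


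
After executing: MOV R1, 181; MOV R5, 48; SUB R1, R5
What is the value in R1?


Register state trace:
  MOV R1, 181  → R1 = 181
  MOV R5, 48  → R5 = 48
  SUB R1, R5  → R1 = 181 - 48 = 133
Final: R1 = 133

133


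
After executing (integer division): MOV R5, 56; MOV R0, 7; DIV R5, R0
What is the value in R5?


Register state trace:
  MOV R5, 56  → R5 = 56
  MOV R0, 7  → R0 = 7
  DIV R5, R0  → R5 = 56 // 7 = 8
Final: R5 = 8

8


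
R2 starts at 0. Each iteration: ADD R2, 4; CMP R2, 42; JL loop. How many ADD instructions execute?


Loop trace (R2 starts at 0, target 42, step 4):
  ADD #1: R2 = 0 + 4 = 4  → 4 < 42, loop
  ADD #2: R2 = 4 + 4 = 8  → 8 < 42, loop
  ADD #3: R2 = 8 + 4 = 12  → 12 < 42, loop
  ADD #4: R2 = 12 + 4 = 16  → 16 < 42, loop
  ADD #5: R2 = 16 + 4 = 20  → 20 < 42, loop
  ADD #6: R2 = 20 + 4 = 24  → 24 < 42, loop
  ADD #7: R2 = 24 + 4 = 28  → 28 < 42, loop
  ADD #8: R2 = 28 + 4 = 32  → 32 < 42, loop
  ADD #9: R2 = 32 + 4 = 36  → 36 < 42, loop
  ADD #10: R2 = 36 + 4 = 40  → 40 < 42, loop
  ADD #11: R2 = 40 + 4 = 44  → 44 >= 42, exit
Total ADD instructions: 11

11


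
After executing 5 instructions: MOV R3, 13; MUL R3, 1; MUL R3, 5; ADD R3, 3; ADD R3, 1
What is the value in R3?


Register state trace:
  MOV R3, 13  → R3 = 13
  MUL R3, 1  → R3 = 13 * 1 = 13
  MUL R3, 5  → R3 = 13 * 5 = 65
  ADD R3, 3  → R3 = 65 + 3 = 68
  ADD R3, 1  → R3 = 68 + 1 = 69
Final: R3 = 69

69


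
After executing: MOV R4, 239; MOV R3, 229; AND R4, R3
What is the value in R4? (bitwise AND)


Register state trace:
  MOV R4, 239  → R4 = 239 (0b11101111)
  MOV R3, 229  → R3 = 229 (0b11100101)
  AND R4, R3  → R4 = 239 AND 229 = 229 (0b11100101)
Final: R4 = 229

229


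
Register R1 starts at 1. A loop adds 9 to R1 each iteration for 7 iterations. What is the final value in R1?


Starting value: R1 = 1
  Iter 1: R1 = 1 + 9 = 10
  Iter 2: R1 = 10 + 9 = 19
  Iter 3: R1 = 19 + 9 = 28
  Iter 4: R1 = 28 + 9 = 37
  Iter 5: R1 = 37 + 9 = 46
  Iter 6: R1 = 46 + 9 = 55
  Iter 7: R1 = 55 + 9 = 64
Final: R1 = 64

64


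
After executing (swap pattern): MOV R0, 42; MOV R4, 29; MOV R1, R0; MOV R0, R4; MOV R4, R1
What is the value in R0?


Register state trace (swap pattern):
  MOV R0, 42  → R0 = 42
  MOV R4, 29  → R4 = 29
  MOV R1, R0  → R1 = 42  (save R0)
  MOV R0, R4  → R0 = 29  (R0 gets R4's value)
  MOV R4, R1  → R4 = 42  (R4 gets saved value)
Final: R0 = 29

29


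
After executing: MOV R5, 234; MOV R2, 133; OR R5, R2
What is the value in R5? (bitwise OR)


Register state trace:
  MOV R5, 234  → R5 = 234 (0b11101010)
  MOV R2, 133  → R2 = 133 (0b10000101)
  OR R5, R2   → R5 = 234 OR 133 = 239 (0b11101111)
Final: R5 = 239

239


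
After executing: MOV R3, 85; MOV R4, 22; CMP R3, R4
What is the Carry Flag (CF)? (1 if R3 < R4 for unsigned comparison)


Register state trace:
  MOV R3, 85  → R3 = 85
  MOV R4, 22  → R4 = 22
  CMP R3, R4  → unsigned 85 - 22: no borrow
  85 >= 22, so CF = 0
CF = 0

0


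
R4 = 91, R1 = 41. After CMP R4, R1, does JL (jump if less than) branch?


Trace:
  R4 = 91, R1 = 41
  CMP R4, R1  → compares 91 vs 41
  JL checks: is 91 less than 41?
  91 > 41, so condition is false
Branch taken: No

No


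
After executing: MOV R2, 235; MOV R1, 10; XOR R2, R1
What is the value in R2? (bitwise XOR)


Register state trace:
  MOV R2, 235  → R2 = 235 (0b11101011)
  MOV R1, 10  → R1 = 10 (0b00001010)
  XOR R2, R1  → R2 = 235 XOR 10 = 225 (0b11100001)
Final: R2 = 225

225


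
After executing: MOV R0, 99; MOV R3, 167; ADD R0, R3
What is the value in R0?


Register state trace:
  MOV R0, 99  → R0 = 99
  MOV R3, 167  → R3 = 167
  ADD R0, R3  → R0 = 99 + 167 = 266
Final: R0 = 266

266


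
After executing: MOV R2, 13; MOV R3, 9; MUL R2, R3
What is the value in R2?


Register state trace:
  MOV R2, 13  → R2 = 13
  MOV R3, 9  → R3 = 9
  MUL R2, R3  → R2 = 13 * 9 = 117
Final: R2 = 117

117


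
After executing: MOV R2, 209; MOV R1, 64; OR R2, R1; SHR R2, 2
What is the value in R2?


Register state trace:
  MOV R2, 209  → R2 = 209 (0b11010001)
  MOV R1, 64  → R1 = 64 (0b01000000)
  OR R2, R1  → R2 = 209 OR 64 = 209 (0b11010001)
  SHR R2, 2  → R2 = 209 >> 2 = 52
Final: R2 = 52

52


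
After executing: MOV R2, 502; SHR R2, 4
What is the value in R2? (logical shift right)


Register state trace:
  MOV R2, 502  → R2 = 502
  SHR R2, 4  → R2 = 502 >> 4 = 502 // 2^4 = 31
Final: R2 = 31

31


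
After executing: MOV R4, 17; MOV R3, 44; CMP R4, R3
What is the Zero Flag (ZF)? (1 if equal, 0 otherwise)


Register state trace:
  MOV R4, 17  → R4 = 17
  MOV R3, 44  → R3 = 44
  CMP R4, R3  → computes 17 - 44 = -27
  Result is nonzero, so values are not equal
ZF = 0

0


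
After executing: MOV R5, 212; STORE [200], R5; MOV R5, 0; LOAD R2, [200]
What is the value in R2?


Register and memory trace:
  MOV R5, 212  → R5 = 212
  STORE [200], R5  → mem[200] = 212
  MOV R5, 0  → R5 = 0
  LOAD R2, [200]  → R2 = mem[200] = 212
Final: R2 = 212

212


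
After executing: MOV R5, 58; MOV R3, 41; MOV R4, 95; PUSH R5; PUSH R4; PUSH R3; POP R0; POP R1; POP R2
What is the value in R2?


Stack trace (top is rightmost):
  MOV R5, 58  → R5 = 58
  MOV R3, 41  → R3 = 41
  MOV R4, 95  → R4 = 95
  PUSH R5  → stack: [58]
  PUSH R4  → stack: [58, 95]
  PUSH R3  → stack: [58, 95, 41]
  POP R0  → R0 = 41, stack: [58, 95]
  POP R1  → R1 = 95, stack: [58]
  POP R2  → R2 = 58, stack: []
Final: R2 = 58

58


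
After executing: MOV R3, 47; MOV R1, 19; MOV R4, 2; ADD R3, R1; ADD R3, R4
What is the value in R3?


Register state trace:
  MOV R3, 47  → R3 = 47
  MOV R1, 19  → R1 = 19
  MOV R4, 2  → R4 = 2
  ADD R3, R1  → R3 = 47 + 19 = 66
  ADD R3, R4  → R3 = 66 + 2 = 68
Final: R3 = 68

68


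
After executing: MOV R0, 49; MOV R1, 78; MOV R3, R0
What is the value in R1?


Register state trace:
  MOV R0, 49  → R0 = 49
  MOV R1, 78  → R1 = 78
  MOV R3, R0  → R3 = 49
Final: R1 = 78

78


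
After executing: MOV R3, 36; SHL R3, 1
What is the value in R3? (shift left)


Register state trace:
  MOV R3, 36  → R3 = 36
  SHL R3, 1  → R3 = 36 << 1 = 36 * 2^1 = 72
Final: R3 = 72

72


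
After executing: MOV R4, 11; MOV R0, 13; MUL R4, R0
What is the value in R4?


Register state trace:
  MOV R4, 11  → R4 = 11
  MOV R0, 13  → R0 = 13
  MUL R4, R0  → R4 = 11 * 13 = 143
Final: R4 = 143

143


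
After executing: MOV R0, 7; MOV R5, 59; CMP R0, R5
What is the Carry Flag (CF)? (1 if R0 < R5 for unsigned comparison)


Register state trace:
  MOV R0, 7  → R0 = 7
  MOV R5, 59  → R5 = 59
  CMP R0, R5  → unsigned 7 - 59: borrow occurs
  7 < 59, so CF = 1
CF = 1

1


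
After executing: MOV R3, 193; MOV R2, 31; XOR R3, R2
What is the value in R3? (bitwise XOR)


Register state trace:
  MOV R3, 193  → R3 = 193 (0b11000001)
  MOV R2, 31  → R2 = 31 (0b00011111)
  XOR R3, R2  → R3 = 193 XOR 31 = 222 (0b11011110)
Final: R3 = 222

222


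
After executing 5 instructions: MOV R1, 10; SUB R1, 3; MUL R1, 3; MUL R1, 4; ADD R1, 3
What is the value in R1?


Register state trace:
  MOV R1, 10  → R1 = 10
  SUB R1, 3  → R1 = 10 - 3 = 7
  MUL R1, 3  → R1 = 7 * 3 = 21
  MUL R1, 4  → R1 = 21 * 4 = 84
  ADD R1, 3  → R1 = 84 + 3 = 87
Final: R1 = 87

87


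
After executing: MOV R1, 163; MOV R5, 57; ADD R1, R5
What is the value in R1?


Register state trace:
  MOV R1, 163  → R1 = 163
  MOV R5, 57  → R5 = 57
  ADD R1, R5  → R1 = 163 + 57 = 220
Final: R1 = 220

220


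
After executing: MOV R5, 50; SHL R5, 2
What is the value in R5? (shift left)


Register state trace:
  MOV R5, 50  → R5 = 50
  SHL R5, 2  → R5 = 50 << 2 = 50 * 2^2 = 200
Final: R5 = 200

200


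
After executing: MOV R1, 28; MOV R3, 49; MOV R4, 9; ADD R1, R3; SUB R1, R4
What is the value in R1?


Register state trace:
  MOV R1, 28  → R1 = 28
  MOV R3, 49  → R3 = 49
  MOV R4, 9  → R4 = 9
  ADD R1, R3  → R1 = 28 + 49 = 77
  SUB R1, R4  → R1 = 77 - 9 = 68
Final: R1 = 68

68


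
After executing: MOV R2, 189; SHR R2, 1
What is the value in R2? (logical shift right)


Register state trace:
  MOV R2, 189  → R2 = 189
  SHR R2, 1  → R2 = 189 >> 1 = 189 // 2^1 = 94
Final: R2 = 94

94


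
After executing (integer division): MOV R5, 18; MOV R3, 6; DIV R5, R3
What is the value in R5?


Register state trace:
  MOV R5, 18  → R5 = 18
  MOV R3, 6  → R3 = 6
  DIV R5, R3  → R5 = 18 // 6 = 3
Final: R5 = 3

3


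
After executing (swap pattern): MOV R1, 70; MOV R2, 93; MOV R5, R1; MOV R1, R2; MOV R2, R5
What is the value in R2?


Register state trace (swap pattern):
  MOV R1, 70  → R1 = 70
  MOV R2, 93  → R2 = 93
  MOV R5, R1  → R5 = 70  (save R1)
  MOV R1, R2  → R1 = 93  (R1 gets R2's value)
  MOV R2, R5  → R2 = 70  (R2 gets saved value)
Final: R2 = 70

70


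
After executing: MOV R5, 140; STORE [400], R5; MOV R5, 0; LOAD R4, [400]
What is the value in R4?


Register and memory trace:
  MOV R5, 140  → R5 = 140
  STORE [400], R5  → mem[400] = 140
  MOV R5, 0  → R5 = 0
  LOAD R4, [400]  → R4 = mem[400] = 140
Final: R4 = 140

140


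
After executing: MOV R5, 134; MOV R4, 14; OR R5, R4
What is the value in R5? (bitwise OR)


Register state trace:
  MOV R5, 134  → R5 = 134 (0b10000110)
  MOV R4, 14  → R4 = 14 (0b00001110)
  OR R5, R4   → R5 = 134 OR 14 = 142 (0b10001110)
Final: R5 = 142

142


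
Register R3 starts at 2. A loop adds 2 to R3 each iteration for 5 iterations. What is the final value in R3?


Starting value: R3 = 2
  Iter 1: R3 = 2 + 2 = 4
  Iter 2: R3 = 4 + 2 = 6
  Iter 3: R3 = 6 + 2 = 8
  Iter 4: R3 = 8 + 2 = 10
  Iter 5: R3 = 10 + 2 = 12
Final: R3 = 12

12


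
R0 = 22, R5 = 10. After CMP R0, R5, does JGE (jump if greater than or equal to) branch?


Trace:
  R0 = 22, R5 = 10
  CMP R0, R5  → compares 22 vs 10
  JGE checks: is 22 greater than or equal to 10?
  22 > 10, so condition is true
Branch taken: Yes

Yes


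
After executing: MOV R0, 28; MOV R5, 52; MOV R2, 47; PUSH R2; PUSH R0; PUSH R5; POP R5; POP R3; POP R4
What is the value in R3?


Stack trace (top is rightmost):
  MOV R0, 28  → R0 = 28
  MOV R5, 52  → R5 = 52
  MOV R2, 47  → R2 = 47
  PUSH R2  → stack: [47]
  PUSH R0  → stack: [47, 28]
  PUSH R5  → stack: [47, 28, 52]
  POP R5  → R5 = 52, stack: [47, 28]
  POP R3  → R3 = 28, stack: [47]
  POP R4  → R4 = 47, stack: []
Final: R3 = 28

28


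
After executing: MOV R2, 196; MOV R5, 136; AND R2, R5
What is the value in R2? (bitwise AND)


Register state trace:
  MOV R2, 196  → R2 = 196 (0b11000100)
  MOV R5, 136  → R5 = 136 (0b10001000)
  AND R2, R5  → R2 = 196 AND 136 = 128 (0b10000000)
Final: R2 = 128

128


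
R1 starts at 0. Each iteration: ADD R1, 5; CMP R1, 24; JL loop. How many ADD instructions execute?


Loop trace (R1 starts at 0, target 24, step 5):
  ADD #1: R1 = 0 + 5 = 5  → 5 < 24, loop
  ADD #2: R1 = 5 + 5 = 10  → 10 < 24, loop
  ADD #3: R1 = 10 + 5 = 15  → 15 < 24, loop
  ADD #4: R1 = 15 + 5 = 20  → 20 < 24, loop
  ADD #5: R1 = 20 + 5 = 25  → 25 >= 24, exit
Total ADD instructions: 5

5


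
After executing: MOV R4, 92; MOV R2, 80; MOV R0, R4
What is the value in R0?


Register state trace:
  MOV R4, 92  → R4 = 92
  MOV R2, 80  → R2 = 80
  MOV R0, R4  → R0 = 92
Final: R0 = 92

92


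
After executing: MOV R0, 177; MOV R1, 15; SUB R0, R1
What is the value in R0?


Register state trace:
  MOV R0, 177  → R0 = 177
  MOV R1, 15  → R1 = 15
  SUB R0, R1  → R0 = 177 - 15 = 162
Final: R0 = 162

162


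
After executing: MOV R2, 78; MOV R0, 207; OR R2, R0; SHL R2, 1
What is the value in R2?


Register state trace:
  MOV R2, 78  → R2 = 78 (0b01001110)
  MOV R0, 207  → R0 = 207 (0b11001111)
  OR R2, R0  → R2 = 78 OR 207 = 207 (0b11001111)
  SHL R2, 1  → R2 = 207 << 1 = 414
Final: R2 = 414

414


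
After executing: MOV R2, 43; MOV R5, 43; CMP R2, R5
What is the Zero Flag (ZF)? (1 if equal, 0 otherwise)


Register state trace:
  MOV R2, 43  → R2 = 43
  MOV R5, 43  → R5 = 43
  CMP R2, R5  → computes 43 - 43 = 0
  Result is zero, so values are equal
ZF = 1

1


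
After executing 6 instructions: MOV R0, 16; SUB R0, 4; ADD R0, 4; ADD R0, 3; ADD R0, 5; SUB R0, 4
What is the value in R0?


Register state trace:
  MOV R0, 16  → R0 = 16
  SUB R0, 4  → R0 = 16 - 4 = 12
  ADD R0, 4  → R0 = 12 + 4 = 16
  ADD R0, 3  → R0 = 16 + 3 = 19
  ADD R0, 5  → R0 = 19 + 5 = 24
  SUB R0, 4  → R0 = 24 - 4 = 20
Final: R0 = 20

20


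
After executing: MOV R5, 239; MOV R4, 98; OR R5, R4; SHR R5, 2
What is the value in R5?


Register state trace:
  MOV R5, 239  → R5 = 239 (0b11101111)
  MOV R4, 98  → R4 = 98 (0b01100010)
  OR R5, R4  → R5 = 239 OR 98 = 239 (0b11101111)
  SHR R5, 2  → R5 = 239 >> 2 = 59
Final: R5 = 59

59


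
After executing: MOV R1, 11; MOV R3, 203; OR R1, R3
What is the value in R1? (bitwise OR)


Register state trace:
  MOV R1, 11  → R1 = 11 (0b00001011)
  MOV R3, 203  → R3 = 203 (0b11001011)
  OR R1, R3   → R1 = 11 OR 203 = 203 (0b11001011)
Final: R1 = 203

203


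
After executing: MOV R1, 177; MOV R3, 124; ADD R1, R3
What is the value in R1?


Register state trace:
  MOV R1, 177  → R1 = 177
  MOV R3, 124  → R3 = 124
  ADD R1, R3  → R1 = 177 + 124 = 301
Final: R1 = 301

301


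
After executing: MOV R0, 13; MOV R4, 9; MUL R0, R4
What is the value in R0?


Register state trace:
  MOV R0, 13  → R0 = 13
  MOV R4, 9  → R4 = 9
  MUL R0, R4  → R0 = 13 * 9 = 117
Final: R0 = 117

117


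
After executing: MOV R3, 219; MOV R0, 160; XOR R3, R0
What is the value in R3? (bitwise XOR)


Register state trace:
  MOV R3, 219  → R3 = 219 (0b11011011)
  MOV R0, 160  → R0 = 160 (0b10100000)
  XOR R3, R0  → R3 = 219 XOR 160 = 123 (0b01111011)
Final: R3 = 123

123


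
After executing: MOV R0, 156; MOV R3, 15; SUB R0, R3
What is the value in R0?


Register state trace:
  MOV R0, 156  → R0 = 156
  MOV R3, 15  → R3 = 15
  SUB R0, R3  → R0 = 156 - 15 = 141
Final: R0 = 141

141


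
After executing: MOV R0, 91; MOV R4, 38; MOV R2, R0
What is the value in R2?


Register state trace:
  MOV R0, 91  → R0 = 91
  MOV R4, 38  → R4 = 38
  MOV R2, R0  → R2 = 91
Final: R2 = 91

91


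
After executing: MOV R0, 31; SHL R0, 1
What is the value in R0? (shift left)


Register state trace:
  MOV R0, 31  → R0 = 31
  SHL R0, 1  → R0 = 31 << 1 = 31 * 2^1 = 62
Final: R0 = 62

62


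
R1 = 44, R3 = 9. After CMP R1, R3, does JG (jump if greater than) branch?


Trace:
  R1 = 44, R3 = 9
  CMP R1, R3  → compares 44 vs 9
  JG checks: is 44 greater than 9?
  44 > 9, so condition is true
Branch taken: Yes

Yes


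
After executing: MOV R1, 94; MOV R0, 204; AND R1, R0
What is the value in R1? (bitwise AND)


Register state trace:
  MOV R1, 94  → R1 = 94 (0b01011110)
  MOV R0, 204  → R0 = 204 (0b11001100)
  AND R1, R0  → R1 = 94 AND 204 = 76 (0b01001100)
Final: R1 = 76

76


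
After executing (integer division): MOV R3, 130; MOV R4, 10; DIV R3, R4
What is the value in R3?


Register state trace:
  MOV R3, 130  → R3 = 130
  MOV R4, 10  → R4 = 10
  DIV R3, R4  → R3 = 130 // 10 = 13
Final: R3 = 13

13


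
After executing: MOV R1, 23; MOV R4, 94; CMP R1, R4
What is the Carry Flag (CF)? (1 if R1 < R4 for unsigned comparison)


Register state trace:
  MOV R1, 23  → R1 = 23
  MOV R4, 94  → R4 = 94
  CMP R1, R4  → unsigned 23 - 94: borrow occurs
  23 < 94, so CF = 1
CF = 1

1


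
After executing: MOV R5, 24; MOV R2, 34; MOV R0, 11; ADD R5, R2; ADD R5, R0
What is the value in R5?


Register state trace:
  MOV R5, 24  → R5 = 24
  MOV R2, 34  → R2 = 34
  MOV R0, 11  → R0 = 11
  ADD R5, R2  → R5 = 24 + 34 = 58
  ADD R5, R0  → R5 = 58 + 11 = 69
Final: R5 = 69

69


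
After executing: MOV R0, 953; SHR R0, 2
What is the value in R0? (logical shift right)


Register state trace:
  MOV R0, 953  → R0 = 953
  SHR R0, 2  → R0 = 953 >> 2 = 953 // 2^2 = 238
Final: R0 = 238

238


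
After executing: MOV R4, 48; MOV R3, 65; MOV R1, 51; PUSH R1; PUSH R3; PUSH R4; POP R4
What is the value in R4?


Stack trace (top is rightmost):
  MOV R4, 48  → R4 = 48
  MOV R3, 65  → R3 = 65
  MOV R1, 51  → R1 = 51
  PUSH R1  → stack: [51]
  PUSH R3  → stack: [51, 65]
  PUSH R4  → stack: [51, 65, 48]
  POP R4  → R4 = 48, stack: [51, 65]
Final: R4 = 48

48


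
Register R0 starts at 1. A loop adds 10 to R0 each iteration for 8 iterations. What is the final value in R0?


Starting value: R0 = 1
  Iter 1: R0 = 1 + 10 = 11
  Iter 2: R0 = 11 + 10 = 21
  Iter 3: R0 = 21 + 10 = 31
  Iter 4: R0 = 31 + 10 = 41
  Iter 5: R0 = 41 + 10 = 51
  Iter 6: R0 = 51 + 10 = 61
  Iter 7: R0 = 61 + 10 = 71
  Iter 8: R0 = 71 + 10 = 81
Final: R0 = 81

81


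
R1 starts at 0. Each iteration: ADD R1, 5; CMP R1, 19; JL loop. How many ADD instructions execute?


Loop trace (R1 starts at 0, target 19, step 5):
  ADD #1: R1 = 0 + 5 = 5  → 5 < 19, loop
  ADD #2: R1 = 5 + 5 = 10  → 10 < 19, loop
  ADD #3: R1 = 10 + 5 = 15  → 15 < 19, loop
  ADD #4: R1 = 15 + 5 = 20  → 20 >= 19, exit
Total ADD instructions: 4

4


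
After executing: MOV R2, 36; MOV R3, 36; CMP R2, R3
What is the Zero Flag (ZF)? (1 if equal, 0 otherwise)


Register state trace:
  MOV R2, 36  → R2 = 36
  MOV R3, 36  → R3 = 36
  CMP R2, R3  → computes 36 - 36 = 0
  Result is zero, so values are equal
ZF = 1

1


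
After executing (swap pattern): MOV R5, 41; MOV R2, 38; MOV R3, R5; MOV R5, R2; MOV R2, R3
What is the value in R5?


Register state trace (swap pattern):
  MOV R5, 41  → R5 = 41
  MOV R2, 38  → R2 = 38
  MOV R3, R5  → R3 = 41  (save R5)
  MOV R5, R2  → R5 = 38  (R5 gets R2's value)
  MOV R2, R3  → R2 = 41  (R2 gets saved value)
Final: R5 = 38

38


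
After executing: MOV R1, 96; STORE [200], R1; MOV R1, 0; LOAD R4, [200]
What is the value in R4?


Register and memory trace:
  MOV R1, 96  → R1 = 96
  STORE [200], R1  → mem[200] = 96
  MOV R1, 0  → R1 = 0
  LOAD R4, [200]  → R4 = mem[200] = 96
Final: R4 = 96

96


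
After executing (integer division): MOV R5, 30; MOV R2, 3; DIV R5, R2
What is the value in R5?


Register state trace:
  MOV R5, 30  → R5 = 30
  MOV R2, 3  → R2 = 3
  DIV R5, R2  → R5 = 30 // 3 = 10
Final: R5 = 10

10


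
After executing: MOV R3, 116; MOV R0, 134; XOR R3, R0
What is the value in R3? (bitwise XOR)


Register state trace:
  MOV R3, 116  → R3 = 116 (0b01110100)
  MOV R0, 134  → R0 = 134 (0b10000110)
  XOR R3, R0  → R3 = 116 XOR 134 = 242 (0b11110010)
Final: R3 = 242

242


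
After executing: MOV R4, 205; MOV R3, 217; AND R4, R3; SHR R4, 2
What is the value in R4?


Register state trace:
  MOV R4, 205  → R4 = 205 (0b11001101)
  MOV R3, 217  → R3 = 217 (0b11011001)
  AND R4, R3  → R4 = 205 AND 217 = 201 (0b11001001)
  SHR R4, 2  → R4 = 201 >> 2 = 50
Final: R4 = 50

50


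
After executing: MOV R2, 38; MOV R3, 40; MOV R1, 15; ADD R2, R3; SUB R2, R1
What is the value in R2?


Register state trace:
  MOV R2, 38  → R2 = 38
  MOV R3, 40  → R3 = 40
  MOV R1, 15  → R1 = 15
  ADD R2, R3  → R2 = 38 + 40 = 78
  SUB R2, R1  → R2 = 78 - 15 = 63
Final: R2 = 63

63


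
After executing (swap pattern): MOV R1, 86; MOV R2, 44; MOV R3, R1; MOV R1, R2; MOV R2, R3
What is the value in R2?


Register state trace (swap pattern):
  MOV R1, 86  → R1 = 86
  MOV R2, 44  → R2 = 44
  MOV R3, R1  → R3 = 86  (save R1)
  MOV R1, R2  → R1 = 44  (R1 gets R2's value)
  MOV R2, R3  → R2 = 86  (R2 gets saved value)
Final: R2 = 86

86


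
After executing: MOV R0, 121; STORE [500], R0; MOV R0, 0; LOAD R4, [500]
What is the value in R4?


Register and memory trace:
  MOV R0, 121  → R0 = 121
  STORE [500], R0  → mem[500] = 121
  MOV R0, 0  → R0 = 0
  LOAD R4, [500]  → R4 = mem[500] = 121
Final: R4 = 121

121


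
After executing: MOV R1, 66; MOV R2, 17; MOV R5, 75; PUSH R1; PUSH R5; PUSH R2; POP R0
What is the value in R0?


Stack trace (top is rightmost):
  MOV R1, 66  → R1 = 66
  MOV R2, 17  → R2 = 17
  MOV R5, 75  → R5 = 75
  PUSH R1  → stack: [66]
  PUSH R5  → stack: [66, 75]
  PUSH R2  → stack: [66, 75, 17]
  POP R0  → R0 = 17, stack: [66, 75]
Final: R0 = 17

17


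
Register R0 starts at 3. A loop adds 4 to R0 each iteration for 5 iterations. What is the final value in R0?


Starting value: R0 = 3
  Iter 1: R0 = 3 + 4 = 7
  Iter 2: R0 = 7 + 4 = 11
  Iter 3: R0 = 11 + 4 = 15
  Iter 4: R0 = 15 + 4 = 19
  Iter 5: R0 = 19 + 4 = 23
Final: R0 = 23

23


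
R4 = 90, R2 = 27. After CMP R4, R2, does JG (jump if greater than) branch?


Trace:
  R4 = 90, R2 = 27
  CMP R4, R2  → compares 90 vs 27
  JG checks: is 90 greater than 27?
  90 > 27, so condition is true
Branch taken: Yes

Yes


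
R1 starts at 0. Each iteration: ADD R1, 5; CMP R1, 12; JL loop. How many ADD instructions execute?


Loop trace (R1 starts at 0, target 12, step 5):
  ADD #1: R1 = 0 + 5 = 5  → 5 < 12, loop
  ADD #2: R1 = 5 + 5 = 10  → 10 < 12, loop
  ADD #3: R1 = 10 + 5 = 15  → 15 >= 12, exit
Total ADD instructions: 3

3


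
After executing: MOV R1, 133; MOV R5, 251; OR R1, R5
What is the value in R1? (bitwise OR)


Register state trace:
  MOV R1, 133  → R1 = 133 (0b10000101)
  MOV R5, 251  → R5 = 251 (0b11111011)
  OR R1, R5   → R1 = 133 OR 251 = 255 (0b11111111)
Final: R1 = 255

255


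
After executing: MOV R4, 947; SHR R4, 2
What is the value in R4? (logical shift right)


Register state trace:
  MOV R4, 947  → R4 = 947
  SHR R4, 2  → R4 = 947 >> 2 = 947 // 2^2 = 236
Final: R4 = 236

236


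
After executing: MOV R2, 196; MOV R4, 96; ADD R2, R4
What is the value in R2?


Register state trace:
  MOV R2, 196  → R2 = 196
  MOV R4, 96  → R4 = 96
  ADD R2, R4  → R2 = 196 + 96 = 292
Final: R2 = 292

292


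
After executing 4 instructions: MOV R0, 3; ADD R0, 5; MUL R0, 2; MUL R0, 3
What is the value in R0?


Register state trace:
  MOV R0, 3  → R0 = 3
  ADD R0, 5  → R0 = 3 + 5 = 8
  MUL R0, 2  → R0 = 8 * 2 = 16
  MUL R0, 3  → R0 = 16 * 3 = 48
Final: R0 = 48

48


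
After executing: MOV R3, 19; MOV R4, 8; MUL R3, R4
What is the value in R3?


Register state trace:
  MOV R3, 19  → R3 = 19
  MOV R4, 8  → R4 = 8
  MUL R3, R4  → R3 = 19 * 8 = 152
Final: R3 = 152

152


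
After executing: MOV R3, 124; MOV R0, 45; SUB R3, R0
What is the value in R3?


Register state trace:
  MOV R3, 124  → R3 = 124
  MOV R0, 45  → R0 = 45
  SUB R3, R0  → R3 = 124 - 45 = 79
Final: R3 = 79

79


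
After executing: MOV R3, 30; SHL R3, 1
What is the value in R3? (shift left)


Register state trace:
  MOV R3, 30  → R3 = 30
  SHL R3, 1  → R3 = 30 << 1 = 30 * 2^1 = 60
Final: R3 = 60

60


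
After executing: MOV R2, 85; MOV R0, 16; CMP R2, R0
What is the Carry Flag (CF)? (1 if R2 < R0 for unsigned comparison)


Register state trace:
  MOV R2, 85  → R2 = 85
  MOV R0, 16  → R0 = 16
  CMP R2, R0  → unsigned 85 - 16: no borrow
  85 >= 16, so CF = 0
CF = 0

0


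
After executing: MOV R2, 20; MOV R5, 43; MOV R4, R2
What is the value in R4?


Register state trace:
  MOV R2, 20  → R2 = 20
  MOV R5, 43  → R5 = 43
  MOV R4, R2  → R4 = 20
Final: R4 = 20

20


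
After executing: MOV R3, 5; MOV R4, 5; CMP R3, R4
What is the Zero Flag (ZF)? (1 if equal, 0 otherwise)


Register state trace:
  MOV R3, 5  → R3 = 5
  MOV R4, 5  → R4 = 5
  CMP R3, R4  → computes 5 - 5 = 0
  Result is zero, so values are equal
ZF = 1

1


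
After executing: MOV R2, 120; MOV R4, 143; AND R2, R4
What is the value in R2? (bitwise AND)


Register state trace:
  MOV R2, 120  → R2 = 120 (0b01111000)
  MOV R4, 143  → R4 = 143 (0b10001111)
  AND R2, R4  → R2 = 120 AND 143 = 8 (0b00001000)
Final: R2 = 8

8


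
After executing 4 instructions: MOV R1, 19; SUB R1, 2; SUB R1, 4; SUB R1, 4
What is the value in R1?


Register state trace:
  MOV R1, 19  → R1 = 19
  SUB R1, 2  → R1 = 19 - 2 = 17
  SUB R1, 4  → R1 = 17 - 4 = 13
  SUB R1, 4  → R1 = 13 - 4 = 9
Final: R1 = 9

9


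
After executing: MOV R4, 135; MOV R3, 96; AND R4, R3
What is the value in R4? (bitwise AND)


Register state trace:
  MOV R4, 135  → R4 = 135 (0b10000111)
  MOV R3, 96  → R3 = 96 (0b01100000)
  AND R4, R3  → R4 = 135 AND 96 = 0 (0b00000000)
Final: R4 = 0

0


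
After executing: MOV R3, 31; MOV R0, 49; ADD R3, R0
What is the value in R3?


Register state trace:
  MOV R3, 31  → R3 = 31
  MOV R0, 49  → R0 = 49
  ADD R3, R0  → R3 = 31 + 49 = 80
Final: R3 = 80

80


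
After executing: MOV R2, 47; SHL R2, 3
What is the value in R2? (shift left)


Register state trace:
  MOV R2, 47  → R2 = 47
  SHL R2, 3  → R2 = 47 << 3 = 47 * 2^3 = 376
Final: R2 = 376

376


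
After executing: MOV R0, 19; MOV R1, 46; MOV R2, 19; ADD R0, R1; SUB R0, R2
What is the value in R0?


Register state trace:
  MOV R0, 19  → R0 = 19
  MOV R1, 46  → R1 = 46
  MOV R2, 19  → R2 = 19
  ADD R0, R1  → R0 = 19 + 46 = 65
  SUB R0, R2  → R0 = 65 - 19 = 46
Final: R0 = 46

46


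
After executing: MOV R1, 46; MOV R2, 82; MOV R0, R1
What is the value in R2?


Register state trace:
  MOV R1, 46  → R1 = 46
  MOV R2, 82  → R2 = 82
  MOV R0, R1  → R0 = 46
Final: R2 = 82

82


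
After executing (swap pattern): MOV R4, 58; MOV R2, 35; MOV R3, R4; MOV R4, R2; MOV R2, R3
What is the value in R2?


Register state trace (swap pattern):
  MOV R4, 58  → R4 = 58
  MOV R2, 35  → R2 = 35
  MOV R3, R4  → R3 = 58  (save R4)
  MOV R4, R2  → R4 = 35  (R4 gets R2's value)
  MOV R2, R3  → R2 = 58  (R2 gets saved value)
Final: R2 = 58

58


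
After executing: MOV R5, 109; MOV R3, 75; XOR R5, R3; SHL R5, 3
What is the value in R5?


Register state trace:
  MOV R5, 109  → R5 = 109 (0b01101101)
  MOV R3, 75  → R3 = 75 (0b01001011)
  XOR R5, R3  → R5 = 109 XOR 75 = 38 (0b00100110)
  SHL R5, 3  → R5 = 38 << 3 = 304
Final: R5 = 304

304


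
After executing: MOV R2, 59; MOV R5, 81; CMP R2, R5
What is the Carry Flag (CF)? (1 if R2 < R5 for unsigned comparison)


Register state trace:
  MOV R2, 59  → R2 = 59
  MOV R5, 81  → R5 = 81
  CMP R2, R5  → unsigned 59 - 81: borrow occurs
  59 < 81, so CF = 1
CF = 1

1


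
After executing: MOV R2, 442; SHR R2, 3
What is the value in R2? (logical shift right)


Register state trace:
  MOV R2, 442  → R2 = 442
  SHR R2, 3  → R2 = 442 >> 3 = 442 // 2^3 = 55
Final: R2 = 55

55


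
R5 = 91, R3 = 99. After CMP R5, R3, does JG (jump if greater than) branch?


Trace:
  R5 = 91, R3 = 99
  CMP R5, R3  → compares 91 vs 99
  JG checks: is 91 greater than 99?
  91 < 99, so condition is false
Branch taken: No

No


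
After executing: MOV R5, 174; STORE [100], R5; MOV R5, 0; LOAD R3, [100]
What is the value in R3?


Register and memory trace:
  MOV R5, 174  → R5 = 174
  STORE [100], R5  → mem[100] = 174
  MOV R5, 0  → R5 = 0
  LOAD R3, [100]  → R3 = mem[100] = 174
Final: R3 = 174

174


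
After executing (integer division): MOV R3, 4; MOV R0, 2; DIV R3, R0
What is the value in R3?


Register state trace:
  MOV R3, 4  → R3 = 4
  MOV R0, 2  → R0 = 2
  DIV R3, R0  → R3 = 4 // 2 = 2
Final: R3 = 2

2


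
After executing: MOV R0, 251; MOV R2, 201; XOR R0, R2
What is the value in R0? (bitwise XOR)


Register state trace:
  MOV R0, 251  → R0 = 251 (0b11111011)
  MOV R2, 201  → R2 = 201 (0b11001001)
  XOR R0, R2  → R0 = 251 XOR 201 = 50 (0b00110010)
Final: R0 = 50

50


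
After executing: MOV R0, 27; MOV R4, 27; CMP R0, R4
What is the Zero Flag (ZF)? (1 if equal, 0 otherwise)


Register state trace:
  MOV R0, 27  → R0 = 27
  MOV R4, 27  → R4 = 27
  CMP R0, R4  → computes 27 - 27 = 0
  Result is zero, so values are equal
ZF = 1

1


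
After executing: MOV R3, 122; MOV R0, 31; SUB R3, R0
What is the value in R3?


Register state trace:
  MOV R3, 122  → R3 = 122
  MOV R0, 31  → R0 = 31
  SUB R3, R0  → R3 = 122 - 31 = 91
Final: R3 = 91

91


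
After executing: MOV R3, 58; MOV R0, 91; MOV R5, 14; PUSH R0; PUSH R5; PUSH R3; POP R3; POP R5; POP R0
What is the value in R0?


Stack trace (top is rightmost):
  MOV R3, 58  → R3 = 58
  MOV R0, 91  → R0 = 91
  MOV R5, 14  → R5 = 14
  PUSH R0  → stack: [91]
  PUSH R5  → stack: [91, 14]
  PUSH R3  → stack: [91, 14, 58]
  POP R3  → R3 = 58, stack: [91, 14]
  POP R5  → R5 = 14, stack: [91]
  POP R0  → R0 = 91, stack: []
Final: R0 = 91

91


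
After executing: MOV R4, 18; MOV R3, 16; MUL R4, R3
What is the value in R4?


Register state trace:
  MOV R4, 18  → R4 = 18
  MOV R3, 16  → R3 = 16
  MUL R4, R3  → R4 = 18 * 16 = 288
Final: R4 = 288

288


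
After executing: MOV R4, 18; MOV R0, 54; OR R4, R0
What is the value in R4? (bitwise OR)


Register state trace:
  MOV R4, 18  → R4 = 18 (0b00010010)
  MOV R0, 54  → R0 = 54 (0b00110110)
  OR R4, R0   → R4 = 18 OR 54 = 54 (0b00110110)
Final: R4 = 54

54


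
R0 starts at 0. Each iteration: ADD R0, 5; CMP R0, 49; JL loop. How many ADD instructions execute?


Loop trace (R0 starts at 0, target 49, step 5):
  ADD #1: R0 = 0 + 5 = 5  → 5 < 49, loop
  ADD #2: R0 = 5 + 5 = 10  → 10 < 49, loop
  ADD #3: R0 = 10 + 5 = 15  → 15 < 49, loop
  ADD #4: R0 = 15 + 5 = 20  → 20 < 49, loop
  ADD #5: R0 = 20 + 5 = 25  → 25 < 49, loop
  ADD #6: R0 = 25 + 5 = 30  → 30 < 49, loop
  ADD #7: R0 = 30 + 5 = 35  → 35 < 49, loop
  ADD #8: R0 = 35 + 5 = 40  → 40 < 49, loop
  ADD #9: R0 = 40 + 5 = 45  → 45 < 49, loop
  ADD #10: R0 = 45 + 5 = 50  → 50 >= 49, exit
Total ADD instructions: 10

10
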